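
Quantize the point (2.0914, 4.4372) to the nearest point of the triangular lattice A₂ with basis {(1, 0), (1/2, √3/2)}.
(2.5, 4.33)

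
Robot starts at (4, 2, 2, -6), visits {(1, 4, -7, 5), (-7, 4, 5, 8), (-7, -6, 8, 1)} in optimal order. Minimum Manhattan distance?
68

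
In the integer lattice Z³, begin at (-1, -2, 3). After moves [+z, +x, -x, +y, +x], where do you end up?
(0, -1, 4)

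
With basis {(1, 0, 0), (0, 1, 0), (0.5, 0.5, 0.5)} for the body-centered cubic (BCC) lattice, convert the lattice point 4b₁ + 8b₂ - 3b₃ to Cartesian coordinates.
(2.5, 6.5, -1.5)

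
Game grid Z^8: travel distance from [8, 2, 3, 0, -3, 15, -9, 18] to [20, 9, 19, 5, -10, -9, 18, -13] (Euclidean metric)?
52.811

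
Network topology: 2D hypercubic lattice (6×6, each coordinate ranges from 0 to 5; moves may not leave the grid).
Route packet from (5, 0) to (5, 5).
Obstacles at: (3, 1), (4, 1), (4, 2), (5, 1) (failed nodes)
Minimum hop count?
11
(one shortest path: (5, 0) → (4, 0) → (3, 0) → (2, 0) → (2, 1) → (2, 2) → (3, 2) → (3, 3) → (4, 3) → (5, 3) → (5, 4) → (5, 5))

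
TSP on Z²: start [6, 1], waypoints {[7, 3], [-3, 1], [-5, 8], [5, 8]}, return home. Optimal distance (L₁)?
38
(one optimal route: (6, 1) → (7, 3) → (5, 8) → (-5, 8) → (-3, 1) → (6, 1))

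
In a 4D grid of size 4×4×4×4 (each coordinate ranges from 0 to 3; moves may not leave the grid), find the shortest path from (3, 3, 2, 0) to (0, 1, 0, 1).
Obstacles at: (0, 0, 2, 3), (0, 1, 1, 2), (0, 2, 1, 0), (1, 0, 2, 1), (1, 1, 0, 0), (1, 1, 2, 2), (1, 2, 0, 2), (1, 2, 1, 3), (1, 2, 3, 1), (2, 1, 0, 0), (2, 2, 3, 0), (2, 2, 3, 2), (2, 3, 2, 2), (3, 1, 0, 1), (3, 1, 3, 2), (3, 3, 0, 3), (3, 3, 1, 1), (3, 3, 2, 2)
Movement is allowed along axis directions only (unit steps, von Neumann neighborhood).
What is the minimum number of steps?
8
(one shortest path: (3, 3, 2, 0) → (2, 3, 2, 0) → (1, 3, 2, 0) → (0, 3, 2, 0) → (0, 2, 2, 0) → (0, 1, 2, 0) → (0, 1, 1, 0) → (0, 1, 0, 0) → (0, 1, 0, 1))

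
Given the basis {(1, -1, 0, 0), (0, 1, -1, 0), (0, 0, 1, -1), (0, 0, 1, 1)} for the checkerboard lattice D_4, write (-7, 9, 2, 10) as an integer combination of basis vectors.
-7b₁ + 2b₂ - 3b₃ + 7b₄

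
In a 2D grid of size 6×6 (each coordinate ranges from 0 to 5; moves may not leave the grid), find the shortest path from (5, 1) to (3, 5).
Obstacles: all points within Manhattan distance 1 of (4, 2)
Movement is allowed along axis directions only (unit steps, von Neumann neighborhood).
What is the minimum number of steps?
10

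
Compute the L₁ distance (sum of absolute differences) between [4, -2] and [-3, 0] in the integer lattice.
9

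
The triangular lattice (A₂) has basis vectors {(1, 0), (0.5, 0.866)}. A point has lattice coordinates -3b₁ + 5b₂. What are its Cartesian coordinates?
(-0.5, 4.33)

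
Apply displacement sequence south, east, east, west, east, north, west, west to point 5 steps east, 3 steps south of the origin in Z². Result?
(5, -3)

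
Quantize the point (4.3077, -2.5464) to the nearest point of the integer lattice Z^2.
(4, -3)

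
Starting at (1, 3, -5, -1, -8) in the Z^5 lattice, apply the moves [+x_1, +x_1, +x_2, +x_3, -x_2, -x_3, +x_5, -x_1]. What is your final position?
(2, 3, -5, -1, -7)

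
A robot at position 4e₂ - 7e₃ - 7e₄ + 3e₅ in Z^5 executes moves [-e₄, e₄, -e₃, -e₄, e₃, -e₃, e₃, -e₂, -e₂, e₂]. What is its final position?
(0, 3, -7, -8, 3)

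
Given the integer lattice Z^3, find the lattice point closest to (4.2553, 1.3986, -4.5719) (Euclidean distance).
(4, 1, -5)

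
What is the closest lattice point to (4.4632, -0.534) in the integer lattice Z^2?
(4, -1)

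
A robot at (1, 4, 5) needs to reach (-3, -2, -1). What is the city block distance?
16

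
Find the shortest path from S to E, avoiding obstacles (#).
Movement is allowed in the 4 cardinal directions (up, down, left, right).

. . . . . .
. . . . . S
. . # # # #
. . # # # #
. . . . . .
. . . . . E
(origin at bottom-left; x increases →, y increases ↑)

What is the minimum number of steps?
12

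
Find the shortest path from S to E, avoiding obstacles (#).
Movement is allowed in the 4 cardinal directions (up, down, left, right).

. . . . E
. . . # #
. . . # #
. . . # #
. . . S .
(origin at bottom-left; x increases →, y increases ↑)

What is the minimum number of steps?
7
(one shortest path: (3, 0) → (2, 0) → (2, 1) → (2, 2) → (2, 3) → (2, 4) → (3, 4) → (4, 4))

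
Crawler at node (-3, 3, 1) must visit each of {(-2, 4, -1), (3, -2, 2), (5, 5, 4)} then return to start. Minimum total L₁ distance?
40
(one optimal route: (-3, 3, 1) → (-2, 4, -1) → (5, 5, 4) → (3, -2, 2) → (-3, 3, 1))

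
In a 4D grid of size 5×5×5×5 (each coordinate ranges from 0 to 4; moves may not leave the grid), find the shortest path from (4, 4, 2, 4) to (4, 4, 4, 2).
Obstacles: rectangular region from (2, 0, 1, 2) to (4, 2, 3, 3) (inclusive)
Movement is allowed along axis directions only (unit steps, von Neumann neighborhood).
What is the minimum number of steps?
4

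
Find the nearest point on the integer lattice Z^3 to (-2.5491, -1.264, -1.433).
(-3, -1, -1)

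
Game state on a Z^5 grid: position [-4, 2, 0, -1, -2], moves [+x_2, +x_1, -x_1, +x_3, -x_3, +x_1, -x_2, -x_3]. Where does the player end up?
(-3, 2, -1, -1, -2)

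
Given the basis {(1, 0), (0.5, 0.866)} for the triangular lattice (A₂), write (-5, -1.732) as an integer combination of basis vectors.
-4b₁ - 2b₂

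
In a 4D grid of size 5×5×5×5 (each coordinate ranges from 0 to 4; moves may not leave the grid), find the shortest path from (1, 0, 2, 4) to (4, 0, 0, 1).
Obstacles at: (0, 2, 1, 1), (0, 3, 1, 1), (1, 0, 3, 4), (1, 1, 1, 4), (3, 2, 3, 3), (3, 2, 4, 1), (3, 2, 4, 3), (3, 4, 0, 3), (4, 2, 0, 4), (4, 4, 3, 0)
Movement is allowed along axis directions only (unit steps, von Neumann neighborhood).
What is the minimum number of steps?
8
(one shortest path: (1, 0, 2, 4) → (2, 0, 2, 4) → (3, 0, 2, 4) → (4, 0, 2, 4) → (4, 0, 1, 4) → (4, 0, 0, 4) → (4, 0, 0, 3) → (4, 0, 0, 2) → (4, 0, 0, 1))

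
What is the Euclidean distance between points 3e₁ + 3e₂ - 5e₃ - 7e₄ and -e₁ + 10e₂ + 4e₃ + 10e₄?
20.8567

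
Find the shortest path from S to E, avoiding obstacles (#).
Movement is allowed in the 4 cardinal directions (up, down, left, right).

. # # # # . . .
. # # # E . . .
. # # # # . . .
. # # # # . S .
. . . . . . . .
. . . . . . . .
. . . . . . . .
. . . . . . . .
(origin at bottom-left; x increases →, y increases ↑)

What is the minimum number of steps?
4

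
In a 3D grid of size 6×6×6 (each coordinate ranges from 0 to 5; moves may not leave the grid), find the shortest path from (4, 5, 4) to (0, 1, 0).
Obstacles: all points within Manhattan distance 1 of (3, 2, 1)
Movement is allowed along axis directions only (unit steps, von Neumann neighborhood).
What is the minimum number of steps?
12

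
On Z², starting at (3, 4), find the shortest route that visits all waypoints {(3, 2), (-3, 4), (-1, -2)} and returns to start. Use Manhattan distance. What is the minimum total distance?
24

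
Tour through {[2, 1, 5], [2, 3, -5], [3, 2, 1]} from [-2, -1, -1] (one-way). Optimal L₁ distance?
26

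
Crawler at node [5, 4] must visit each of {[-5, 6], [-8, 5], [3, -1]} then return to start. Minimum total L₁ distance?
40
(one optimal route: (5, 4) → (-5, 6) → (-8, 5) → (3, -1) → (5, 4))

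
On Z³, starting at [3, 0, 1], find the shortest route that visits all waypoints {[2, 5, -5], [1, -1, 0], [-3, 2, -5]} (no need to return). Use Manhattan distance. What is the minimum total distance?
24
(one optimal route: (3, 0, 1) → (1, -1, 0) → (2, 5, -5) → (-3, 2, -5))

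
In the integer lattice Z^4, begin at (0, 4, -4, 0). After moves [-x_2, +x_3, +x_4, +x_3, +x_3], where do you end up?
(0, 3, -1, 1)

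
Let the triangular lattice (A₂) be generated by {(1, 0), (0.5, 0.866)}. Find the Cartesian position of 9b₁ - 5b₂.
(6.5, -4.33)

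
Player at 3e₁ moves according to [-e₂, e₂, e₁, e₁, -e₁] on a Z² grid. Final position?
(4, 0)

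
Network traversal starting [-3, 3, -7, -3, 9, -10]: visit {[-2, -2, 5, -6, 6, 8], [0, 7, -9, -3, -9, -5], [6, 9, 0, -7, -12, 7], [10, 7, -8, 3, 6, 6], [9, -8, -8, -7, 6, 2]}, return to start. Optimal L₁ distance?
220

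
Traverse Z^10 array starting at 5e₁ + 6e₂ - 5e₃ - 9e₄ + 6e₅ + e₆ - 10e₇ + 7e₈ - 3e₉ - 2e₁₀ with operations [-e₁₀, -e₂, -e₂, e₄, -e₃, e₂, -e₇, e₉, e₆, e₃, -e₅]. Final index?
(5, 5, -5, -8, 5, 2, -11, 7, -2, -3)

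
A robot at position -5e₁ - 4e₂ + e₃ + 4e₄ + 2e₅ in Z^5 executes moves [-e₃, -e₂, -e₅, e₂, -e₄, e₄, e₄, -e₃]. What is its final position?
(-5, -4, -1, 5, 1)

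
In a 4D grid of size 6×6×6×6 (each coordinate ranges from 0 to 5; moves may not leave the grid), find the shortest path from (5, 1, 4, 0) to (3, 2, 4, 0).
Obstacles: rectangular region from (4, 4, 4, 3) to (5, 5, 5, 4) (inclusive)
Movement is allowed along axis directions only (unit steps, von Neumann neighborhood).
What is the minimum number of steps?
3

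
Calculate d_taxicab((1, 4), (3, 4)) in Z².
2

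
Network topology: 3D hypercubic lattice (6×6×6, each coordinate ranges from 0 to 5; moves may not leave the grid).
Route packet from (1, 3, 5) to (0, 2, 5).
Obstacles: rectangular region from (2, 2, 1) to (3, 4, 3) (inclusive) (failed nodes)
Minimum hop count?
2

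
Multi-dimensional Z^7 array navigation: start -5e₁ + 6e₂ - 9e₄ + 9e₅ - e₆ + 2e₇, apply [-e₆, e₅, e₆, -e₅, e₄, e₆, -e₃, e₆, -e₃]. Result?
(-5, 6, -2, -8, 9, 1, 2)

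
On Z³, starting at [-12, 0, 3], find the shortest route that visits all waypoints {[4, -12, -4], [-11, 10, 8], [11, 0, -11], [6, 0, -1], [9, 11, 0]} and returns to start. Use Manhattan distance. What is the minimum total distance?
134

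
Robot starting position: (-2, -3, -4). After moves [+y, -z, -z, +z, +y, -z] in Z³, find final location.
(-2, -1, -6)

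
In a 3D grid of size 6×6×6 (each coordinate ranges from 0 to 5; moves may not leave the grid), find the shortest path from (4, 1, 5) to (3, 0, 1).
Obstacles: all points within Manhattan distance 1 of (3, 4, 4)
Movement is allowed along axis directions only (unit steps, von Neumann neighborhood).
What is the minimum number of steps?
6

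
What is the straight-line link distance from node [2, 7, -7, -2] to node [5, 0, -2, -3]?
9.16515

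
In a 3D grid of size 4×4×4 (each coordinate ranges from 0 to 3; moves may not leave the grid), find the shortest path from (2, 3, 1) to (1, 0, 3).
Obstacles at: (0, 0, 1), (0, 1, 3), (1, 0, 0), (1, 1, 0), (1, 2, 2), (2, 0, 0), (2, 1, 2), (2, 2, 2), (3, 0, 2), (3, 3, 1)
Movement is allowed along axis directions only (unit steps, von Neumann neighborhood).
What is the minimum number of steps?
6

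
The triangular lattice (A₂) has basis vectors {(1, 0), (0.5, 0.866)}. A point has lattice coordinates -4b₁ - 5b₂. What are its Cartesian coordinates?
(-6.5, -4.33)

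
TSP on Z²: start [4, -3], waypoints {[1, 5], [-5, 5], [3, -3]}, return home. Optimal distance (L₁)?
34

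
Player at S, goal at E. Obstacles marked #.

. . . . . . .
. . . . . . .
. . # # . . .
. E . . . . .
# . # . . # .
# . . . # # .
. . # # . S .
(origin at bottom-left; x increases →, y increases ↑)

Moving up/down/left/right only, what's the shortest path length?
9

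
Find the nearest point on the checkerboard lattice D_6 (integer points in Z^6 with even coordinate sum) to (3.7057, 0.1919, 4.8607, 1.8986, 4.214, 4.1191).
(3, 0, 5, 2, 4, 4)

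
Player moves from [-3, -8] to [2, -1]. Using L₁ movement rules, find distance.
12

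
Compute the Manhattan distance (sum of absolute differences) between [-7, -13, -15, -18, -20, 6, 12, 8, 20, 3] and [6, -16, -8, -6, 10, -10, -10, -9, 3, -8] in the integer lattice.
148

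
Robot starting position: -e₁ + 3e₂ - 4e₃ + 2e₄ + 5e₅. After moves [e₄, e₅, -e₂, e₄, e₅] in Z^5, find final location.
(-1, 2, -4, 4, 7)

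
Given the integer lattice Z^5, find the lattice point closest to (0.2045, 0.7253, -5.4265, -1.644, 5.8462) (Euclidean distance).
(0, 1, -5, -2, 6)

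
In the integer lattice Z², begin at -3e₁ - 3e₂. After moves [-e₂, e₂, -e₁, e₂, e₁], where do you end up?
(-3, -2)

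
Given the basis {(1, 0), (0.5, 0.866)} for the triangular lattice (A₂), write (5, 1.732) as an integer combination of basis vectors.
4b₁ + 2b₂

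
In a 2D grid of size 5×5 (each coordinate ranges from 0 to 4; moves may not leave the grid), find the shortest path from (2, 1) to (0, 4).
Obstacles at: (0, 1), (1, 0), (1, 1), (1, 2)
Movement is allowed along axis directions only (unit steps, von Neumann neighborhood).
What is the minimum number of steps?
5
(one shortest path: (2, 1) → (2, 2) → (2, 3) → (1, 3) → (0, 3) → (0, 4))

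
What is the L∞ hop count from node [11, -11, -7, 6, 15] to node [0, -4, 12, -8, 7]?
19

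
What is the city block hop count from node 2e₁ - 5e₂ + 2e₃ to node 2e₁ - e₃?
8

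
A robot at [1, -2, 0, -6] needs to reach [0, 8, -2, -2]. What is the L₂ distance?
11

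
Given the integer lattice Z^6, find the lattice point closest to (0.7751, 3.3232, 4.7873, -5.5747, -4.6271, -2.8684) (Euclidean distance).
(1, 3, 5, -6, -5, -3)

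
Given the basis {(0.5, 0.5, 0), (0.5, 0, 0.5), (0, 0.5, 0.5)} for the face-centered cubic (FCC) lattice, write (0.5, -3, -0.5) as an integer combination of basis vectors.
-2b₁ + 3b₂ - 4b₃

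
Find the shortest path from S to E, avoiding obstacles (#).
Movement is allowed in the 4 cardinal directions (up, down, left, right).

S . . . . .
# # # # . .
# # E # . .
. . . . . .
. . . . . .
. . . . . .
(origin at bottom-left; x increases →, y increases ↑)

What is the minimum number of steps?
10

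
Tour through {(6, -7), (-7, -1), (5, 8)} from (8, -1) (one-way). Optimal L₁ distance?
45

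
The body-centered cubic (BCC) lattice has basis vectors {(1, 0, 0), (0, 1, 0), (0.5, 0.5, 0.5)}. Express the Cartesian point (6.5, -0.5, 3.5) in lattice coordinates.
3b₁ - 4b₂ + 7b₃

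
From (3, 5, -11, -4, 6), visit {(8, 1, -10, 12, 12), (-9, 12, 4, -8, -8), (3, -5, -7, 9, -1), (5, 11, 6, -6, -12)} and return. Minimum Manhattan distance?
194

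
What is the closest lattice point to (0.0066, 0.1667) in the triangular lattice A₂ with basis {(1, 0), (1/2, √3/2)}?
(0, 0)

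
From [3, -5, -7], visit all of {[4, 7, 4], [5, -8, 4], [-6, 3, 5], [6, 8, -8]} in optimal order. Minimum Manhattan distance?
69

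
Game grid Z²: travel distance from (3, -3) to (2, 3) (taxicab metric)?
7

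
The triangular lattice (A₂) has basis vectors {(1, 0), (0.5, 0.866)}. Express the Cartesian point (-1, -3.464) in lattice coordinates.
b₁ - 4b₂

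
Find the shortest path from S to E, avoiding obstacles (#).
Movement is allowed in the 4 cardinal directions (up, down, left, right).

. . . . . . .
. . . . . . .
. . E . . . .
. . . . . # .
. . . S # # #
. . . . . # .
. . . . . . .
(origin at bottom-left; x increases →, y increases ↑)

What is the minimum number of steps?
3
(one shortest path: (3, 2) → (2, 2) → (2, 3) → (2, 4))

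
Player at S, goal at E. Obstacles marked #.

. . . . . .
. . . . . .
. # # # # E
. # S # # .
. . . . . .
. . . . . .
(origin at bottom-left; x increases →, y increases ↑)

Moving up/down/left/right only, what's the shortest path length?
6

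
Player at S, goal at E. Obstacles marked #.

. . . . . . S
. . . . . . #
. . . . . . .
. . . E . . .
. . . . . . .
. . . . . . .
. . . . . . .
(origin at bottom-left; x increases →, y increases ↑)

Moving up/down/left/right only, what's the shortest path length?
6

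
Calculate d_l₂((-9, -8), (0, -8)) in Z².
9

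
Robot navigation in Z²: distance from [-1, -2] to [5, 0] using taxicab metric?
8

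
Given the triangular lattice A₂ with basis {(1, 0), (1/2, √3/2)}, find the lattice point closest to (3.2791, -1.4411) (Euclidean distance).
(3, -1.732)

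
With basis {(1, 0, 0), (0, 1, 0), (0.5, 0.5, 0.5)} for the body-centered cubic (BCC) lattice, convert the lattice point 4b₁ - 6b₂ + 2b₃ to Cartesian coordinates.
(5, -5, 1)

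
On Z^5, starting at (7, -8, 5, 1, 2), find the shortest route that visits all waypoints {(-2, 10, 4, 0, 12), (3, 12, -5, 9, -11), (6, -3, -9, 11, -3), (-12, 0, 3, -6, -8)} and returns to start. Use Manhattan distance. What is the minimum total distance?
206
(one optimal route: (7, -8, 5, 1, 2) → (-2, 10, 4, 0, 12) → (-12, 0, 3, -6, -8) → (3, 12, -5, 9, -11) → (6, -3, -9, 11, -3) → (7, -8, 5, 1, 2))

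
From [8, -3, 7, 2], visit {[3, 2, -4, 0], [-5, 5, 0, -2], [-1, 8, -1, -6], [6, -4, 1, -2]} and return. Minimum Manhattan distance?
88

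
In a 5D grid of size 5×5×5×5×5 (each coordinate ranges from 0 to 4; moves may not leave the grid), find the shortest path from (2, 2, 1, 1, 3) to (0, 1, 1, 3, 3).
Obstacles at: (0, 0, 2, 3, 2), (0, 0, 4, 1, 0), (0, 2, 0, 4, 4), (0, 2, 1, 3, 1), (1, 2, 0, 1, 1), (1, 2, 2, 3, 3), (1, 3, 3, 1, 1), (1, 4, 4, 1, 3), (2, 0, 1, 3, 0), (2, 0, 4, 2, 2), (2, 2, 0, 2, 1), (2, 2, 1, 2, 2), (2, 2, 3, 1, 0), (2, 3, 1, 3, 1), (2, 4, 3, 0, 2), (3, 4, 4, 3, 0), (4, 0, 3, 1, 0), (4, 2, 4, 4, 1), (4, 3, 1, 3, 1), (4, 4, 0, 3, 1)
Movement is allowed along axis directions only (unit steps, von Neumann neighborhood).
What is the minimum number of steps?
5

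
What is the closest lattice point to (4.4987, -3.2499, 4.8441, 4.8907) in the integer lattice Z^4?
(4, -3, 5, 5)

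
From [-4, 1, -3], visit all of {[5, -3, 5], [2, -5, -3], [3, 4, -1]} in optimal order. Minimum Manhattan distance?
37
(one optimal route: (-4, 1, -3) → (3, 4, -1) → (2, -5, -3) → (5, -3, 5))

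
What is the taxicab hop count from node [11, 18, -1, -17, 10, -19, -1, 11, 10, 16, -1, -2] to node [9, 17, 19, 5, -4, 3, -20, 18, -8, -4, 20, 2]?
170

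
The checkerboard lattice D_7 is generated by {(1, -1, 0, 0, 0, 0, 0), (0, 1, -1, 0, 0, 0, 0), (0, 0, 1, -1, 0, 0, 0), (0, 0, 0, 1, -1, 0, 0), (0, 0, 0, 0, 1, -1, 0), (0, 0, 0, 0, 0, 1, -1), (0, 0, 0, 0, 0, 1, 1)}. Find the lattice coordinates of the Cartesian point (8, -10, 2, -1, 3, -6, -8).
8b₁ - 2b₂ - b₄ + 2b₅ + 2b₆ - 6b₇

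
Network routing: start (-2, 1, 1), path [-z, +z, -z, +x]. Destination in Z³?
(-1, 1, 0)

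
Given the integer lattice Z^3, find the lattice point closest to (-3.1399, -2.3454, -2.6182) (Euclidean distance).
(-3, -2, -3)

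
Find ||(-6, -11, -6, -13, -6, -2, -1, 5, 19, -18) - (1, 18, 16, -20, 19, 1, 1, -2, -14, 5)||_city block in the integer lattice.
158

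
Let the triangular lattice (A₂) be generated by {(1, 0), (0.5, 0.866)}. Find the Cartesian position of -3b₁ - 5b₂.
(-5.5, -4.33)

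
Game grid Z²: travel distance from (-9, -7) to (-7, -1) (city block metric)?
8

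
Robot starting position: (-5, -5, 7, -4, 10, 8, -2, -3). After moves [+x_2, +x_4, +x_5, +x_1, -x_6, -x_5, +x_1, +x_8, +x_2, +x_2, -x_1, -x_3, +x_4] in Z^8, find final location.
(-4, -2, 6, -2, 10, 7, -2, -2)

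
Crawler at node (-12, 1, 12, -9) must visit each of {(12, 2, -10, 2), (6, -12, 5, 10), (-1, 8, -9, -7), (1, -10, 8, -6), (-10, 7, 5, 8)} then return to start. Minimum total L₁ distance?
200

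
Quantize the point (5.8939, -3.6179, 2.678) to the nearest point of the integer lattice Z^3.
(6, -4, 3)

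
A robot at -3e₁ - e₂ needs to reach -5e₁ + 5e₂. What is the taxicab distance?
8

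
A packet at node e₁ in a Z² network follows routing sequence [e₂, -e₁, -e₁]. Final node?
(-1, 1)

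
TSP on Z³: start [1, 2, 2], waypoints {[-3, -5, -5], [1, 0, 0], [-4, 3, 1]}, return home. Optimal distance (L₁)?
40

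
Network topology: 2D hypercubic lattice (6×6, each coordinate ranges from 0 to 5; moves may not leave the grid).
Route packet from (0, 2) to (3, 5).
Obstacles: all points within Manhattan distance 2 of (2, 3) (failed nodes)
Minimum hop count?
14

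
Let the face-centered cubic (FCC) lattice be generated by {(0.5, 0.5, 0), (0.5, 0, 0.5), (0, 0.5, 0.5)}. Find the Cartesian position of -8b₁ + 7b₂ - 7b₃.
(-0.5, -7.5, 0)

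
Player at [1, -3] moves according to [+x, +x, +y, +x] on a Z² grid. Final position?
(4, -2)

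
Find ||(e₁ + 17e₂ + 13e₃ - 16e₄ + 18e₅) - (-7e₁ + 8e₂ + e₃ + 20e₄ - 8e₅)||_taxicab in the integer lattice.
91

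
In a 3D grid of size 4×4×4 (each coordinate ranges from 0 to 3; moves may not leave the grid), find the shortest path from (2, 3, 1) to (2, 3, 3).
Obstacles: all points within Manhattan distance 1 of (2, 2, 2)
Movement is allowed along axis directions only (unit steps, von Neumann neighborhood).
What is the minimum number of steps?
4
(one shortest path: (2, 3, 1) → (1, 3, 1) → (1, 3, 2) → (1, 3, 3) → (2, 3, 3))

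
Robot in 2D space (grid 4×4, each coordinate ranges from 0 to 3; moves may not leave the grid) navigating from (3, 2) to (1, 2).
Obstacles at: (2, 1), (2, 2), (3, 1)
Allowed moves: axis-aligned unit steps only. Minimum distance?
4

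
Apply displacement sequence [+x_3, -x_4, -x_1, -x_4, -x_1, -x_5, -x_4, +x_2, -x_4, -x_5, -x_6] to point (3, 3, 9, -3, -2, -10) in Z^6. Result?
(1, 4, 10, -7, -4, -11)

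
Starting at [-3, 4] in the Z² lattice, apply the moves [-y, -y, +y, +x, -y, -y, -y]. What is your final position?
(-2, 0)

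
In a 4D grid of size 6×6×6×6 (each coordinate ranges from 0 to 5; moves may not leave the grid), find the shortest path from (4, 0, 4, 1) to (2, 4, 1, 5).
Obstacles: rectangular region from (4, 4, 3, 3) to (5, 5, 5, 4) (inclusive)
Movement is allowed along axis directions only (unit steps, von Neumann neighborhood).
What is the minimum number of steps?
13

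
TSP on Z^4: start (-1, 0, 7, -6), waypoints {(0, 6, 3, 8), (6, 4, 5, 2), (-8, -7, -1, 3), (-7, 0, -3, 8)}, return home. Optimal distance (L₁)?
102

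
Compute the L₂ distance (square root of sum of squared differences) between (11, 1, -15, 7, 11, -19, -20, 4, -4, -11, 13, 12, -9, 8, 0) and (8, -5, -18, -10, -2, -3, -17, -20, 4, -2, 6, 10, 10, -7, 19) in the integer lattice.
49.98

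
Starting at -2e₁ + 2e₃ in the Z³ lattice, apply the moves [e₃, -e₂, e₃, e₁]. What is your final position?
(-1, -1, 4)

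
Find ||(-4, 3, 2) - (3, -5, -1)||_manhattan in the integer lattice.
18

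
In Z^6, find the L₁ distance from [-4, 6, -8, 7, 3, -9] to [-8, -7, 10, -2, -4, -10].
52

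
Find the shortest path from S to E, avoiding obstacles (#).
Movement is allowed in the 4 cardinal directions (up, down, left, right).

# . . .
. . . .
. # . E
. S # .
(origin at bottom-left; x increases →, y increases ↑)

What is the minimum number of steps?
7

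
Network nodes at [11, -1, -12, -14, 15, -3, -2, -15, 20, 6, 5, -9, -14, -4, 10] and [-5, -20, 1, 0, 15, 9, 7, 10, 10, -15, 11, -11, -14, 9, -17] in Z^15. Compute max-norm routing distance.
27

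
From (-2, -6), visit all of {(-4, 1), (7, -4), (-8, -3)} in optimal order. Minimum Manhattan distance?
33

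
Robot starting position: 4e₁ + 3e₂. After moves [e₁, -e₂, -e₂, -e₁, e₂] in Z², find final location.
(4, 2)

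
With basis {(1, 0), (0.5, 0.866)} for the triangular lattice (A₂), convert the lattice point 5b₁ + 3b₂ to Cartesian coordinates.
(6.5, 2.598)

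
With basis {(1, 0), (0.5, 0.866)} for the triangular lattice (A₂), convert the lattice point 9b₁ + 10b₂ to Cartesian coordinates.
(14, 8.66)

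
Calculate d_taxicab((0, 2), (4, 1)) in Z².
5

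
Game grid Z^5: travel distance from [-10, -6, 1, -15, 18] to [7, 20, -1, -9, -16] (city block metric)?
85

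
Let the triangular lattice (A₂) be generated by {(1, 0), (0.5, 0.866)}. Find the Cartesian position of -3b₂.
(-1.5, -2.598)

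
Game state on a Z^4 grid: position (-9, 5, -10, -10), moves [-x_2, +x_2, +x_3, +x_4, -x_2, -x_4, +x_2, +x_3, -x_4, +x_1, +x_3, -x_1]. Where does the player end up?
(-9, 5, -7, -11)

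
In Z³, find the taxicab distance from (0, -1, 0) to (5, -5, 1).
10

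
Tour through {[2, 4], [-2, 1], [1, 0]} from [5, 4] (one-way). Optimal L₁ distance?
12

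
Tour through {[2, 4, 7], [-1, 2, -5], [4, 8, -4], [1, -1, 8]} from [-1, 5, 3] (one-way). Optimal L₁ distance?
45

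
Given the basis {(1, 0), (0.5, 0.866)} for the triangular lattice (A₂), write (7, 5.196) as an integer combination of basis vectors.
4b₁ + 6b₂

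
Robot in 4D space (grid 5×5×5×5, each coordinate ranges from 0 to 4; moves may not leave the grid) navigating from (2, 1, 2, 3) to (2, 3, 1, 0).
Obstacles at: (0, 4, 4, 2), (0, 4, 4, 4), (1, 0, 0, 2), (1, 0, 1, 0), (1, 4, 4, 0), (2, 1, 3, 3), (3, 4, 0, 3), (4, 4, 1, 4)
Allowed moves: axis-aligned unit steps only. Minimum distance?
6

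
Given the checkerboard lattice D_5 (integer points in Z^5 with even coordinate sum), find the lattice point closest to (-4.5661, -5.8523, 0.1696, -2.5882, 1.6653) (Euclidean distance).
(-5, -6, 0, -3, 2)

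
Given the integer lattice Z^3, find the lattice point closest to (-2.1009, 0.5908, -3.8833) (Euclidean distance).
(-2, 1, -4)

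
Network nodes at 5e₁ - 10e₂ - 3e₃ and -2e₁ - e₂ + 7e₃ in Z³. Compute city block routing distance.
26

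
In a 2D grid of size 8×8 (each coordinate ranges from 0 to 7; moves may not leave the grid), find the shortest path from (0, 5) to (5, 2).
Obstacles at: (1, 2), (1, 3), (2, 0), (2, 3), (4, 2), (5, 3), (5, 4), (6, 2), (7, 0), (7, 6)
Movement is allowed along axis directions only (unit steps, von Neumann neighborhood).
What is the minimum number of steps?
10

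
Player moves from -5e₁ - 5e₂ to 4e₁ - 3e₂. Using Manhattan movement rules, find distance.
11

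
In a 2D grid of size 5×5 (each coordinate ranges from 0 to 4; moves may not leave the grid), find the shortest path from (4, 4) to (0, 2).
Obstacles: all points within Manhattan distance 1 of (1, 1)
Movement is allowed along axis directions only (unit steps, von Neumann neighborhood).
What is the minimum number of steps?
6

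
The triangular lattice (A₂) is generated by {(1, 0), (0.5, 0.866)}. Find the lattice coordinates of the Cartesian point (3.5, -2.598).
5b₁ - 3b₂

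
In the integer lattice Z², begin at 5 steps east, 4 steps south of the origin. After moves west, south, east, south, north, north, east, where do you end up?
(6, -4)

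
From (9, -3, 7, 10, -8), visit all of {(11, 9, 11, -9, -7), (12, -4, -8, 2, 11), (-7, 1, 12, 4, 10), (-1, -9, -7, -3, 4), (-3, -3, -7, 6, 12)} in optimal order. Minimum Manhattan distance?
179
(one optimal route: (9, -3, 7, 10, -8) → (11, 9, 11, -9, -7) → (-7, 1, 12, 4, 10) → (-3, -3, -7, 6, 12) → (12, -4, -8, 2, 11) → (-1, -9, -7, -3, 4))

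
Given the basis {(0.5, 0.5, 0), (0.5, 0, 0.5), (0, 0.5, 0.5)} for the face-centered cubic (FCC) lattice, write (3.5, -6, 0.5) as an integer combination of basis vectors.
-3b₁ + 10b₂ - 9b₃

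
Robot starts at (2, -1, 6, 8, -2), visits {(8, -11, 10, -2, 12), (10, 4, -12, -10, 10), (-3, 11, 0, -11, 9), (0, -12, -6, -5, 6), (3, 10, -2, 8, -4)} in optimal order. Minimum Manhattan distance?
172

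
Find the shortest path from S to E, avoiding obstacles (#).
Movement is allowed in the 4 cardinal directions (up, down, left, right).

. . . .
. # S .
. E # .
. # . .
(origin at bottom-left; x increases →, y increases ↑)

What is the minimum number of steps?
6
(one shortest path: (2, 2) → (2, 3) → (1, 3) → (0, 3) → (0, 2) → (0, 1) → (1, 1))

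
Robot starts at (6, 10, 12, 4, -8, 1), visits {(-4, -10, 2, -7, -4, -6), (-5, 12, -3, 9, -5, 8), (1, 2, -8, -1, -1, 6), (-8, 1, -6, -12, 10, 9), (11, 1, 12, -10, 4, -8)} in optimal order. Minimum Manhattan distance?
223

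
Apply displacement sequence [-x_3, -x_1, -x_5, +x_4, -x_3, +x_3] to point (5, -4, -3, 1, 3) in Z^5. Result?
(4, -4, -4, 2, 2)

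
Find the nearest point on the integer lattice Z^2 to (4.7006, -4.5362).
(5, -5)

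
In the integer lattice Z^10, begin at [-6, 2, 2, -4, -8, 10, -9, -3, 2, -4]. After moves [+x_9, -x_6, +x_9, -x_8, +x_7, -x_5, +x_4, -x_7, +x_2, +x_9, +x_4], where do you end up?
(-6, 3, 2, -2, -9, 9, -9, -4, 5, -4)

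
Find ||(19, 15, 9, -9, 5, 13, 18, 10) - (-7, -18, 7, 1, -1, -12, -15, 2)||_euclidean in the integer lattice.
60.6877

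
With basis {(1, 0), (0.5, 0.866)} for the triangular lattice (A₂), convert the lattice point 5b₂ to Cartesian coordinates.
(2.5, 4.33)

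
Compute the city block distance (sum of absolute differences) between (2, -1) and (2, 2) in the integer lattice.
3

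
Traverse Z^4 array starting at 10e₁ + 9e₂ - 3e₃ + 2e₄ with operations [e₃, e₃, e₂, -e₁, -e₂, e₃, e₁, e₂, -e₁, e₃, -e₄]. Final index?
(9, 10, 1, 1)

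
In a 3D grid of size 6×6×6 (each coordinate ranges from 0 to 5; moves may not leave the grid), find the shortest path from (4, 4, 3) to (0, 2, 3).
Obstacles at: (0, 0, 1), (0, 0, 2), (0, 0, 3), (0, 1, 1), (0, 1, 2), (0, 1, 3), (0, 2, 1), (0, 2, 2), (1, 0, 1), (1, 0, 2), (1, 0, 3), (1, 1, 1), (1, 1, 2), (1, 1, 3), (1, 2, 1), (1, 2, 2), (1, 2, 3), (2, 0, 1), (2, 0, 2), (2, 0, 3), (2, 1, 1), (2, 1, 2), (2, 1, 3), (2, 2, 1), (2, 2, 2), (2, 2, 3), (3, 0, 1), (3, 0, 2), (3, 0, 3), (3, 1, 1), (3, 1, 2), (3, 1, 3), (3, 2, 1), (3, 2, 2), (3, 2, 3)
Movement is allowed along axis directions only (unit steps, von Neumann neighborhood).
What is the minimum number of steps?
6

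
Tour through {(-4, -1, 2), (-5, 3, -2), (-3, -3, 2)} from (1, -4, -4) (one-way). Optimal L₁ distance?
23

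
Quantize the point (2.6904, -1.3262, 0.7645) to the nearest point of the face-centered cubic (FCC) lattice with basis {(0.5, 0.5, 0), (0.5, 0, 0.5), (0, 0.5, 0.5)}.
(2.5, -1.5, 1)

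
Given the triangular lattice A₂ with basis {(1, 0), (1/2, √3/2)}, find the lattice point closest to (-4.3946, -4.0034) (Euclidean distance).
(-4.5, -4.33)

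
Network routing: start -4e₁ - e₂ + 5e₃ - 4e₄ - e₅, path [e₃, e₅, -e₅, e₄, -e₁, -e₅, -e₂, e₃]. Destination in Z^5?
(-5, -2, 7, -3, -2)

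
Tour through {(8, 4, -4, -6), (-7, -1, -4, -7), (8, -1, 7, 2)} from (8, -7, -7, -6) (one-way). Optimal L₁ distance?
70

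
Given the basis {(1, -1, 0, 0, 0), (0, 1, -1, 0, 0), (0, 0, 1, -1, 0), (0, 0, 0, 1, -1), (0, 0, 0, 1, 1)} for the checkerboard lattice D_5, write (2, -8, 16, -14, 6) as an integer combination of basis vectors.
2b₁ - 6b₂ + 10b₃ - 5b₄ + b₅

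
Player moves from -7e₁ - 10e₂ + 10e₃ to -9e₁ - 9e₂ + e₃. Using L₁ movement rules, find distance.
12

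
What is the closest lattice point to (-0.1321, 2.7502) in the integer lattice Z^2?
(0, 3)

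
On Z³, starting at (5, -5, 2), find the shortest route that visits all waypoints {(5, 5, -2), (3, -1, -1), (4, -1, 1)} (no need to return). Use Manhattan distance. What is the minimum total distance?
18
(one optimal route: (5, -5, 2) → (4, -1, 1) → (3, -1, -1) → (5, 5, -2))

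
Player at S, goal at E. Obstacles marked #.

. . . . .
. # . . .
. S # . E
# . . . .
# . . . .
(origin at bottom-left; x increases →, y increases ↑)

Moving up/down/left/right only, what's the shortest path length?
5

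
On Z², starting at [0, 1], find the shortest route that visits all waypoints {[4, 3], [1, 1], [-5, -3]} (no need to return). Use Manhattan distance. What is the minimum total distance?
21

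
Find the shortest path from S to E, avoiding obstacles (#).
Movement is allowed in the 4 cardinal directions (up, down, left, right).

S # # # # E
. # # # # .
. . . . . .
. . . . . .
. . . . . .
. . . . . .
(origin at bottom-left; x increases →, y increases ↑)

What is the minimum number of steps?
9
(one shortest path: (0, 5) → (0, 4) → (0, 3) → (1, 3) → (2, 3) → (3, 3) → (4, 3) → (5, 3) → (5, 4) → (5, 5))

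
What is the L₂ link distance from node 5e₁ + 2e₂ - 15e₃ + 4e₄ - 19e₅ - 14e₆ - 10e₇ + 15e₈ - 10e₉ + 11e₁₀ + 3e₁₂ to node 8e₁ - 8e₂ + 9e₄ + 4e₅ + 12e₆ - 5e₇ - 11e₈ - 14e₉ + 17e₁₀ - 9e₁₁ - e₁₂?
49.1325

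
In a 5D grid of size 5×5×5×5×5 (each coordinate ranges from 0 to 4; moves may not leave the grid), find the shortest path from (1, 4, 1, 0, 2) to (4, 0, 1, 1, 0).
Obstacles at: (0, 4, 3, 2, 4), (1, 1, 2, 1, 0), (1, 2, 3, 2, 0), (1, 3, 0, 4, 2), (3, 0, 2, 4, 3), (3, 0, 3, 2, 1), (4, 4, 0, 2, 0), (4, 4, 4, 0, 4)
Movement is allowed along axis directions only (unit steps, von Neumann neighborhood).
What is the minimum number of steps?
10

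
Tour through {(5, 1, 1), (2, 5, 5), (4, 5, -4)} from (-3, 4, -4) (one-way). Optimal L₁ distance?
29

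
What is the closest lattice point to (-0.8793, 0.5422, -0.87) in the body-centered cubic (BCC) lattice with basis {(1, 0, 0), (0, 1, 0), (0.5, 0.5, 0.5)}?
(-1, 1, -1)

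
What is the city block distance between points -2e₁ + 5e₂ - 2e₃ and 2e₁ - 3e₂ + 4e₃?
18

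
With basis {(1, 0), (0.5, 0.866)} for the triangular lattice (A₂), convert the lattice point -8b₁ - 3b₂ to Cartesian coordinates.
(-9.5, -2.598)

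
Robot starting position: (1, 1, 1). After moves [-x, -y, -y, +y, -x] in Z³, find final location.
(-1, 0, 1)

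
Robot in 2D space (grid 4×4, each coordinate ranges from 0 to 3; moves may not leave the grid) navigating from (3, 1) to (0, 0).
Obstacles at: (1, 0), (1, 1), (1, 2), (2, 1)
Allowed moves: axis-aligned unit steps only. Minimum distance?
8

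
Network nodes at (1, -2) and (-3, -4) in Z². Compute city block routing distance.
6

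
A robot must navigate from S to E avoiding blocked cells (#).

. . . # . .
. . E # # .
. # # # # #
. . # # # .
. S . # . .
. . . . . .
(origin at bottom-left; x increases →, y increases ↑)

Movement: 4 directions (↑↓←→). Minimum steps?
6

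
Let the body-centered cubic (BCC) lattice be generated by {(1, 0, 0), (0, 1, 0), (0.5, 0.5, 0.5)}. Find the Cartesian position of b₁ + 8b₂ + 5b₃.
(3.5, 10.5, 2.5)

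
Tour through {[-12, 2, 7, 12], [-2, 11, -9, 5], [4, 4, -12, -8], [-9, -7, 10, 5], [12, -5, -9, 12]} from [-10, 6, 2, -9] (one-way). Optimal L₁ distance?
166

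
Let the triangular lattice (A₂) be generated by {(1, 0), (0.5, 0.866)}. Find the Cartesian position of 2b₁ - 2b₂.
(1, -1.732)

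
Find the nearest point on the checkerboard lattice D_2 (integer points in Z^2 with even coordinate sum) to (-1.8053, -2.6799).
(-2, -2)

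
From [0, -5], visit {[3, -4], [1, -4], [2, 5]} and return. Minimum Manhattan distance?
26
(one optimal route: (0, -5) → (3, -4) → (2, 5) → (1, -4) → (0, -5))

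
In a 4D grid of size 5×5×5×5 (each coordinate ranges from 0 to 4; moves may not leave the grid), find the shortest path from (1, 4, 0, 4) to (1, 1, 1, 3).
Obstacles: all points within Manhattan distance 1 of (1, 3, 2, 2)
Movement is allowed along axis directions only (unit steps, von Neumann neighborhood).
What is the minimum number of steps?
5
(one shortest path: (1, 4, 0, 4) → (1, 3, 0, 4) → (1, 2, 0, 4) → (1, 1, 0, 4) → (1, 1, 1, 4) → (1, 1, 1, 3))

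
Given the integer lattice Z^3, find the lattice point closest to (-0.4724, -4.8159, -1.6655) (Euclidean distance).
(0, -5, -2)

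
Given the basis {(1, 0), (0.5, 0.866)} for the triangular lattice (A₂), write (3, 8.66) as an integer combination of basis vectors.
-2b₁ + 10b₂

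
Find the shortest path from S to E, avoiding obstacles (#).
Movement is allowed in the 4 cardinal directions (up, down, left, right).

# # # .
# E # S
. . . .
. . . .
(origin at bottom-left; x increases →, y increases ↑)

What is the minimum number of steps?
4
(one shortest path: (3, 2) → (3, 1) → (2, 1) → (1, 1) → (1, 2))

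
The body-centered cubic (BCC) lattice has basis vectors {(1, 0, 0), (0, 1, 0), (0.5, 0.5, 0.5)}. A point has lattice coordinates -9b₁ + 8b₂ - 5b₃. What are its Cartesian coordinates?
(-11.5, 5.5, -2.5)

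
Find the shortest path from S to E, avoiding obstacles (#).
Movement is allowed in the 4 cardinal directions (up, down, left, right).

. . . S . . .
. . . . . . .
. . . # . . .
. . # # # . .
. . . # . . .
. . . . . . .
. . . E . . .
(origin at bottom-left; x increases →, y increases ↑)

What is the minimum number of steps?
10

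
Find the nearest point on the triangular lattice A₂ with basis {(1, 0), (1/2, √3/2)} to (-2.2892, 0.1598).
(-2, 0)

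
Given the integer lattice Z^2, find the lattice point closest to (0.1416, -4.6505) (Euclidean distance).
(0, -5)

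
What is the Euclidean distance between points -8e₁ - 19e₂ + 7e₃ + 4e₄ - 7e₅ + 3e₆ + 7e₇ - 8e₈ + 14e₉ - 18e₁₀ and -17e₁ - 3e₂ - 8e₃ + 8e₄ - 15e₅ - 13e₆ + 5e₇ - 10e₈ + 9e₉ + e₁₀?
35.9444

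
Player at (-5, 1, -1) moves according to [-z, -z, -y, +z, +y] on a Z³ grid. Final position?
(-5, 1, -2)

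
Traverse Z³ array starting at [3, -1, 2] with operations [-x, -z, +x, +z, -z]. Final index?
(3, -1, 1)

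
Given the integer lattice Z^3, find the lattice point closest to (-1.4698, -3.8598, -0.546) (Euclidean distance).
(-1, -4, -1)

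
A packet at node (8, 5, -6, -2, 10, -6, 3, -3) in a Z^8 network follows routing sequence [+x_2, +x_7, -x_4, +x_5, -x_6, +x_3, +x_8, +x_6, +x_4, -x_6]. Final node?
(8, 6, -5, -2, 11, -7, 4, -2)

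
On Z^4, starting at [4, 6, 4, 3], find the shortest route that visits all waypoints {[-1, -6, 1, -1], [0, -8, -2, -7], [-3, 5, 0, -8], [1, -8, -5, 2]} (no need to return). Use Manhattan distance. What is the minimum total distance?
67
(one optimal route: (4, 6, 4, 3) → (-3, 5, 0, -8) → (0, -8, -2, -7) → (-1, -6, 1, -1) → (1, -8, -5, 2))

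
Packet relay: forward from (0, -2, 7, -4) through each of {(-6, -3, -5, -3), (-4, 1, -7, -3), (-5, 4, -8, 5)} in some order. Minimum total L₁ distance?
41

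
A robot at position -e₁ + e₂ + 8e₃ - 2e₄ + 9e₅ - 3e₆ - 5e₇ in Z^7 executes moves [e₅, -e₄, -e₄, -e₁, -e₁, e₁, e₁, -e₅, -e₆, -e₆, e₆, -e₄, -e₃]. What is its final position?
(-1, 1, 7, -5, 9, -4, -5)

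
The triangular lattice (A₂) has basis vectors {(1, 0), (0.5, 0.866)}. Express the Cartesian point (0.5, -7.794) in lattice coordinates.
5b₁ - 9b₂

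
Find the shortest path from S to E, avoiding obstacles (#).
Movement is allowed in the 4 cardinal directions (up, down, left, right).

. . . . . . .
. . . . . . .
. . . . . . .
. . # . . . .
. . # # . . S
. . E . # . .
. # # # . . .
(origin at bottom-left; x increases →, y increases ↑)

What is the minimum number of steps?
11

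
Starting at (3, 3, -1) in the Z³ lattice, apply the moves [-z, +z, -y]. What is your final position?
(3, 2, -1)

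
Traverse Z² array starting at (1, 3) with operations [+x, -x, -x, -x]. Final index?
(-1, 3)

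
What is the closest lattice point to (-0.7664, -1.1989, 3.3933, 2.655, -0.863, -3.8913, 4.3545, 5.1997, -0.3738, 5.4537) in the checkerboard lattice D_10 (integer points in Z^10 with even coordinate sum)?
(-1, -1, 3, 3, -1, -4, 4, 5, 0, 6)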